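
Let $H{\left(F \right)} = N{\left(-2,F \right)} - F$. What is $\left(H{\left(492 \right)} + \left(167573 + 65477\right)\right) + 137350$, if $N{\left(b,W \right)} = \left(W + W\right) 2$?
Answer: $371876$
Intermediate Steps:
$N{\left(b,W \right)} = 4 W$ ($N{\left(b,W \right)} = 2 W 2 = 4 W$)
$H{\left(F \right)} = 3 F$ ($H{\left(F \right)} = 4 F - F = 3 F$)
$\left(H{\left(492 \right)} + \left(167573 + 65477\right)\right) + 137350 = \left(3 \cdot 492 + \left(167573 + 65477\right)\right) + 137350 = \left(1476 + 233050\right) + 137350 = 234526 + 137350 = 371876$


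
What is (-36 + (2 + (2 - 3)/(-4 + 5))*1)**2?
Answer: 1225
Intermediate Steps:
(-36 + (2 + (2 - 3)/(-4 + 5))*1)**2 = (-36 + (2 - 1/1)*1)**2 = (-36 + (2 - 1*1)*1)**2 = (-36 + (2 - 1)*1)**2 = (-36 + 1*1)**2 = (-36 + 1)**2 = (-35)**2 = 1225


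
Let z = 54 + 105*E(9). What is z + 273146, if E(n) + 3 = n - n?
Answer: 272885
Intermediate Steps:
E(n) = -3 (E(n) = -3 + (n - n) = -3 + 0 = -3)
z = -261 (z = 54 + 105*(-3) = 54 - 315 = -261)
z + 273146 = -261 + 273146 = 272885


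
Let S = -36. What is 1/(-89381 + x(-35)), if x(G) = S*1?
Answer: -1/89417 ≈ -1.1184e-5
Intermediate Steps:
x(G) = -36 (x(G) = -36*1 = -36)
1/(-89381 + x(-35)) = 1/(-89381 - 36) = 1/(-89417) = -1/89417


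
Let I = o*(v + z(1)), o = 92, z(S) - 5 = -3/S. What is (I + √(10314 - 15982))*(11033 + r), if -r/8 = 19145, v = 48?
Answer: -653784200 - 284254*I*√1417 ≈ -6.5378e+8 - 1.07e+7*I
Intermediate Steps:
z(S) = 5 - 3/S
r = -153160 (r = -8*19145 = -153160)
I = 4600 (I = 92*(48 + (5 - 3/1)) = 92*(48 + (5 - 3*1)) = 92*(48 + (5 - 3)) = 92*(48 + 2) = 92*50 = 4600)
(I + √(10314 - 15982))*(11033 + r) = (4600 + √(10314 - 15982))*(11033 - 153160) = (4600 + √(-5668))*(-142127) = (4600 + 2*I*√1417)*(-142127) = -653784200 - 284254*I*√1417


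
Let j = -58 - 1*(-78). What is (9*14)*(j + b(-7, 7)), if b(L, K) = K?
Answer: 3402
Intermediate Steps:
j = 20 (j = -58 + 78 = 20)
(9*14)*(j + b(-7, 7)) = (9*14)*(20 + 7) = 126*27 = 3402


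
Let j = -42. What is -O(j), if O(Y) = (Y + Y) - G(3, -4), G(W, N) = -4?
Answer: 80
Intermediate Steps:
O(Y) = 4 + 2*Y (O(Y) = (Y + Y) - 1*(-4) = 2*Y + 4 = 4 + 2*Y)
-O(j) = -(4 + 2*(-42)) = -(4 - 84) = -1*(-80) = 80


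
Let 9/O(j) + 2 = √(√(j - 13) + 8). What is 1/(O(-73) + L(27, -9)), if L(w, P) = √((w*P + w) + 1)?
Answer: (2 - √(8 + I*√86))/(-9 + I*√215*(2 - √(8 + I*√86))) ≈ 0.023466 - 0.084949*I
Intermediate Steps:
L(w, P) = √(1 + w + P*w) (L(w, P) = √((P*w + w) + 1) = √((w + P*w) + 1) = √(1 + w + P*w))
O(j) = 9/(-2 + √(8 + √(-13 + j))) (O(j) = 9/(-2 + √(√(j - 13) + 8)) = 9/(-2 + √(√(-13 + j) + 8)) = 9/(-2 + √(8 + √(-13 + j))))
1/(O(-73) + L(27, -9)) = 1/(9/(-2 + √(8 + √(-13 - 73))) + √(1 + 27 - 9*27)) = 1/(9/(-2 + √(8 + √(-86))) + √(1 + 27 - 243)) = 1/(9/(-2 + √(8 + I*√86)) + √(-215)) = 1/(9/(-2 + √(8 + I*√86)) + I*√215)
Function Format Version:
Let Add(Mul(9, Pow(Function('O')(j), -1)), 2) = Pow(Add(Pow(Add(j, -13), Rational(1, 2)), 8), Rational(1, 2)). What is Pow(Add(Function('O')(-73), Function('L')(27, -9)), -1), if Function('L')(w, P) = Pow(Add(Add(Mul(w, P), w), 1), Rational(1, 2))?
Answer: Mul(Pow(Add(-9, Mul(I, Pow(215, Rational(1, 2)), Add(2, Mul(-1, Pow(Add(8, Mul(I, Pow(86, Rational(1, 2)))), Rational(1, 2)))))), -1), Add(2, Mul(-1, Pow(Add(8, Mul(I, Pow(86, Rational(1, 2)))), Rational(1, 2))))) ≈ Add(0.023466, Mul(-0.084949, I))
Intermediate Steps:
Function('L')(w, P) = Pow(Add(1, w, Mul(P, w)), Rational(1, 2)) (Function('L')(w, P) = Pow(Add(Add(Mul(P, w), w), 1), Rational(1, 2)) = Pow(Add(Add(w, Mul(P, w)), 1), Rational(1, 2)) = Pow(Add(1, w, Mul(P, w)), Rational(1, 2)))
Function('O')(j) = Mul(9, Pow(Add(-2, Pow(Add(8, Pow(Add(-13, j), Rational(1, 2))), Rational(1, 2))), -1)) (Function('O')(j) = Mul(9, Pow(Add(-2, Pow(Add(Pow(Add(j, -13), Rational(1, 2)), 8), Rational(1, 2))), -1)) = Mul(9, Pow(Add(-2, Pow(Add(Pow(Add(-13, j), Rational(1, 2)), 8), Rational(1, 2))), -1)) = Mul(9, Pow(Add(-2, Pow(Add(8, Pow(Add(-13, j), Rational(1, 2))), Rational(1, 2))), -1)))
Pow(Add(Function('O')(-73), Function('L')(27, -9)), -1) = Pow(Add(Mul(9, Pow(Add(-2, Pow(Add(8, Pow(Add(-13, -73), Rational(1, 2))), Rational(1, 2))), -1)), Pow(Add(1, 27, Mul(-9, 27)), Rational(1, 2))), -1) = Pow(Add(Mul(9, Pow(Add(-2, Pow(Add(8, Pow(-86, Rational(1, 2))), Rational(1, 2))), -1)), Pow(Add(1, 27, -243), Rational(1, 2))), -1) = Pow(Add(Mul(9, Pow(Add(-2, Pow(Add(8, Mul(I, Pow(86, Rational(1, 2)))), Rational(1, 2))), -1)), Pow(-215, Rational(1, 2))), -1) = Pow(Add(Mul(9, Pow(Add(-2, Pow(Add(8, Mul(I, Pow(86, Rational(1, 2)))), Rational(1, 2))), -1)), Mul(I, Pow(215, Rational(1, 2)))), -1)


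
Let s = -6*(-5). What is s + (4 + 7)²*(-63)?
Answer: -7593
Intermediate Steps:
s = 30
s + (4 + 7)²*(-63) = 30 + (4 + 7)²*(-63) = 30 + 11²*(-63) = 30 + 121*(-63) = 30 - 7623 = -7593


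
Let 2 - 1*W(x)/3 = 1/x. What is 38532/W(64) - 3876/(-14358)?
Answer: 1967166330/303911 ≈ 6472.8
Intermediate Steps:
W(x) = 6 - 3/x
38532/W(64) - 3876/(-14358) = 38532/(6 - 3/64) - 3876/(-14358) = 38532/(6 - 3*1/64) - 3876*(-1/14358) = 38532/(6 - 3/64) + 646/2393 = 38532/(381/64) + 646/2393 = 38532*(64/381) + 646/2393 = 822016/127 + 646/2393 = 1967166330/303911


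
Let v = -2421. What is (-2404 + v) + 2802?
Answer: -2023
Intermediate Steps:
(-2404 + v) + 2802 = (-2404 - 2421) + 2802 = -4825 + 2802 = -2023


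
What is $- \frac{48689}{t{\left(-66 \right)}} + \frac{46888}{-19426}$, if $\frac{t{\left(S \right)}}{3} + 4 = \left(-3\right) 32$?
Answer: $\frac{465883057}{2913900} \approx 159.88$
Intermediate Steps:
$t{\left(S \right)} = -300$ ($t{\left(S \right)} = -12 + 3 \left(\left(-3\right) 32\right) = -12 + 3 \left(-96\right) = -12 - 288 = -300$)
$- \frac{48689}{t{\left(-66 \right)}} + \frac{46888}{-19426} = - \frac{48689}{-300} + \frac{46888}{-19426} = \left(-48689\right) \left(- \frac{1}{300}\right) + 46888 \left(- \frac{1}{19426}\right) = \frac{48689}{300} - \frac{23444}{9713} = \frac{465883057}{2913900}$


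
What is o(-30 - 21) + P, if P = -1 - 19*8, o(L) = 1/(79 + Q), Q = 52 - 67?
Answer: -9791/64 ≈ -152.98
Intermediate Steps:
Q = -15
o(L) = 1/64 (o(L) = 1/(79 - 15) = 1/64)
P = -153 (P = -1 - 152 = -153)
o(-30 - 21) + P = 1/64 - 153 = -9791/64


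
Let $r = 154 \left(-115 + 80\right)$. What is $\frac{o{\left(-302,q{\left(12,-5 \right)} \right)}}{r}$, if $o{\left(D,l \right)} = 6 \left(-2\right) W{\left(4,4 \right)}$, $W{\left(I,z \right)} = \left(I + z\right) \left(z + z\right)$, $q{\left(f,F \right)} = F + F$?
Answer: $\frac{384}{2695} \approx 0.14249$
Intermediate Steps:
$q{\left(f,F \right)} = 2 F$
$W{\left(I,z \right)} = 2 z \left(I + z\right)$ ($W{\left(I,z \right)} = \left(I + z\right) 2 z = 2 z \left(I + z\right)$)
$o{\left(D,l \right)} = -768$ ($o{\left(D,l \right)} = 6 \left(-2\right) 2 \cdot 4 \left(4 + 4\right) = - 12 \cdot 2 \cdot 4 \cdot 8 = \left(-12\right) 64 = -768$)
$r = -5390$ ($r = 154 \left(-35\right) = -5390$)
$\frac{o{\left(-302,q{\left(12,-5 \right)} \right)}}{r} = - \frac{768}{-5390} = \left(-768\right) \left(- \frac{1}{5390}\right) = \frac{384}{2695}$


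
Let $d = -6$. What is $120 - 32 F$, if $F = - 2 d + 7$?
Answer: $-488$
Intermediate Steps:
$F = 19$ ($F = \left(-2\right) \left(-6\right) + 7 = 12 + 7 = 19$)
$120 - 32 F = 120 - 608 = -488$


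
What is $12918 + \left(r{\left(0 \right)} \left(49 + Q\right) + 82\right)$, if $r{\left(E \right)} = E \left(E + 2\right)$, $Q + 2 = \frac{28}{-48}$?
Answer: $13000$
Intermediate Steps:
$Q = - \frac{31}{12}$ ($Q = -2 + \frac{28}{-48} = -2 + 28 \left(- \frac{1}{48}\right) = -2 - \frac{7}{12} = - \frac{31}{12} \approx -2.5833$)
$r{\left(E \right)} = E \left(2 + E\right)$
$12918 + \left(r{\left(0 \right)} \left(49 + Q\right) + 82\right) = 12918 + \left(0 \left(2 + 0\right) \left(49 - \frac{31}{12}\right) + 82\right) = 12918 + \left(0 \cdot 2 \cdot \frac{557}{12} + 82\right) = 12918 + \left(0 \cdot \frac{557}{12} + 82\right) = 12918 + \left(0 + 82\right) = 12918 + 82 = 13000$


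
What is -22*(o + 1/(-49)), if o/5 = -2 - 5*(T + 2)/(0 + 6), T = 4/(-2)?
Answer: 10802/49 ≈ 220.45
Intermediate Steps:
T = -2 (T = 4*(-1/2) = -2)
o = -10 (o = 5*(-2 - 5*(-2 + 2)/(0 + 6)) = 5*(-2 - 0/6) = 5*(-2 - 5*0) = 5*(-2 + 0) = 5*(-2) = -10)
-22*(o + 1/(-49)) = -22*(-10 + 1/(-49)) = -22*(-10 - 1/49) = -22*(-491/49) = 10802/49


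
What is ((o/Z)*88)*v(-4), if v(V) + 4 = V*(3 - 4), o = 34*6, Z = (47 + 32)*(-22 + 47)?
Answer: 0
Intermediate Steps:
Z = 1975 (Z = 79*25 = 1975)
o = 204
v(V) = -4 - V (v(V) = -4 + V*(3 - 4) = -4 + V*(-1) = -4 - V)
((o/Z)*88)*v(-4) = ((204/1975)*88)*(-4 - 1*(-4)) = ((204*(1/1975))*88)*(-4 + 4) = ((204/1975)*88)*0 = (17952/1975)*0 = 0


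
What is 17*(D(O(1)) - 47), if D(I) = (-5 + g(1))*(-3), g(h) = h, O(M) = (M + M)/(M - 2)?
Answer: -595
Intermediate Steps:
O(M) = 2*M/(-2 + M) (O(M) = (2*M)/(-2 + M) = 2*M/(-2 + M))
D(I) = 12 (D(I) = (-5 + 1)*(-3) = -4*(-3) = 12)
17*(D(O(1)) - 47) = 17*(12 - 47) = 17*(-35) = -595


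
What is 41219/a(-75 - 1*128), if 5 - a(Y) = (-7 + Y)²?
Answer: -41219/44095 ≈ -0.93478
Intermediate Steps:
a(Y) = 5 - (-7 + Y)²
41219/a(-75 - 1*128) = 41219/(5 - (-7 + (-75 - 1*128))²) = 41219/(5 - (-7 + (-75 - 128))²) = 41219/(5 - (-7 - 203)²) = 41219/(5 - 1*(-210)²) = 41219/(5 - 1*44100) = 41219/(5 - 44100) = 41219/(-44095) = 41219*(-1/44095) = -41219/44095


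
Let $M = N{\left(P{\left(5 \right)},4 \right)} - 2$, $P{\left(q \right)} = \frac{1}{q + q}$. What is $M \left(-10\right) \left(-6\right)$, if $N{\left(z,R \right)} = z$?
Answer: $-114$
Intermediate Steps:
$P{\left(q \right)} = \frac{1}{2 q}$
$M = - \frac{19}{10}$ ($M = \frac{1}{2 \cdot 5} - 2 = \frac{1}{2} \cdot \frac{1}{5} - 2 = \frac{1}{10} - 2 = - \frac{19}{10} \approx -1.9$)
$M \left(-10\right) \left(-6\right) = \left(- \frac{19}{10}\right) \left(-10\right) \left(-6\right) = 19 \left(-6\right) = -114$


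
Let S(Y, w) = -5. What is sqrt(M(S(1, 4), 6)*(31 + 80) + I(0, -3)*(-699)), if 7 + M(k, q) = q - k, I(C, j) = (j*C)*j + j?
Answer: 11*sqrt(21) ≈ 50.408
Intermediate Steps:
I(C, j) = j + C*j**2 (I(C, j) = (C*j)*j + j = C*j**2 + j = j + C*j**2)
M(k, q) = -7 + q - k (M(k, q) = -7 + (q - k) = -7 + q - k)
sqrt(M(S(1, 4), 6)*(31 + 80) + I(0, -3)*(-699)) = sqrt((-7 + 6 - 1*(-5))*(31 + 80) - 3*(1 + 0*(-3))*(-699)) = sqrt((-7 + 6 + 5)*111 - 3*(1 + 0)*(-699)) = sqrt(4*111 - 3*1*(-699)) = sqrt(444 - 3*(-699)) = sqrt(444 + 2097) = sqrt(2541) = 11*sqrt(21)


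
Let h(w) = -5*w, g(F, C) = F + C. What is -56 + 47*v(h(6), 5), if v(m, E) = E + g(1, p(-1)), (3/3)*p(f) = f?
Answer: 179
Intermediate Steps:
p(f) = f
g(F, C) = C + F
v(m, E) = E (v(m, E) = E + (-1 + 1) = E + 0 = E)
-56 + 47*v(h(6), 5) = -56 + 47*5 = -56 + 235 = 179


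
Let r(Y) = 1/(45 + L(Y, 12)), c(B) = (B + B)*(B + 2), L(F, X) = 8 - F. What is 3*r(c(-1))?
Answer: 3/55 ≈ 0.054545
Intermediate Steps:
c(B) = 2*B*(2 + B) (c(B) = (2*B)*(2 + B) = 2*B*(2 + B))
r(Y) = 1/(53 - Y) (r(Y) = 1/(45 + (8 - Y)) = 1/(53 - Y))
3*r(c(-1)) = 3*(-1/(-53 + 2*(-1)*(2 - 1))) = 3*(-1/(-53 + 2*(-1)*1)) = 3*(-1/(-53 - 2)) = 3*(-1/(-55)) = 3*(-1*(-1/55)) = 3*(1/55) = 3/55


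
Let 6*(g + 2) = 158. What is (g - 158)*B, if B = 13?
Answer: -5213/3 ≈ -1737.7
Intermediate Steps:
g = 73/3 (g = -2 + (1/6)*158 = -2 + 79/3 = 73/3 ≈ 24.333)
(g - 158)*B = (73/3 - 158)*13 = -401/3*13 = -5213/3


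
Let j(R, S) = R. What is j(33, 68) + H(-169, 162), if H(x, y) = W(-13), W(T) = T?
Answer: 20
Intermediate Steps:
H(x, y) = -13
j(33, 68) + H(-169, 162) = 33 - 13 = 20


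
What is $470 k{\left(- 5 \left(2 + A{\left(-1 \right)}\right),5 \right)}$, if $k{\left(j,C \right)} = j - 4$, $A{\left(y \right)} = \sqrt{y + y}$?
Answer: $-6580 - 2350 i \sqrt{2} \approx -6580.0 - 3323.4 i$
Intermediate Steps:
$A{\left(y \right)} = \sqrt{2} \sqrt{y}$ ($A{\left(y \right)} = \sqrt{2 y} = \sqrt{2} \sqrt{y}$)
$k{\left(j,C \right)} = -4 + j$ ($k{\left(j,C \right)} = j - 4 = -4 + j$)
$470 k{\left(- 5 \left(2 + A{\left(-1 \right)}\right),5 \right)} = 470 \left(-4 - 5 \left(2 + \sqrt{2} \sqrt{-1}\right)\right) = 470 \left(-4 - 5 \left(2 + \sqrt{2} i\right)\right) = 470 \left(-4 - 5 \left(2 + i \sqrt{2}\right)\right) = 470 \left(-4 - \left(10 + 5 i \sqrt{2}\right)\right) = 470 \left(-14 - 5 i \sqrt{2}\right) = -6580 - 2350 i \sqrt{2}$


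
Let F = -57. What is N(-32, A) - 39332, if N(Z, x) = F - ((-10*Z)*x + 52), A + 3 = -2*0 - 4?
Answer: -37201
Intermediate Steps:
A = -7 (A = -3 + (-2*0 - 4) = -3 + (0 - 4) = -3 - 4 = -7)
N(Z, x) = -109 + 10*Z*x (N(Z, x) = -57 - ((-10*Z)*x + 52) = -57 - (-10*Z*x + 52) = -57 - (52 - 10*Z*x) = -57 + (-52 + 10*Z*x) = -109 + 10*Z*x)
N(-32, A) - 39332 = (-109 + 10*(-32)*(-7)) - 39332 = (-109 + 2240) - 39332 = 2131 - 39332 = -37201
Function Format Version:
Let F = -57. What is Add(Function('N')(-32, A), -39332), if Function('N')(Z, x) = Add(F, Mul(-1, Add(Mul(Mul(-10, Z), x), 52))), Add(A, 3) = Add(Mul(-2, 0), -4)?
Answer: -37201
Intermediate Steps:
A = -7 (A = Add(-3, Add(Mul(-2, 0), -4)) = Add(-3, Add(0, -4)) = Add(-3, -4) = -7)
Function('N')(Z, x) = Add(-109, Mul(10, Z, x)) (Function('N')(Z, x) = Add(-57, Mul(-1, Add(Mul(Mul(-10, Z), x), 52))) = Add(-57, Mul(-1, Add(Mul(-10, Z, x), 52))) = Add(-57, Mul(-1, Add(52, Mul(-10, Z, x)))) = Add(-57, Add(-52, Mul(10, Z, x))) = Add(-109, Mul(10, Z, x)))
Add(Function('N')(-32, A), -39332) = Add(Add(-109, Mul(10, -32, -7)), -39332) = Add(Add(-109, 2240), -39332) = Add(2131, -39332) = -37201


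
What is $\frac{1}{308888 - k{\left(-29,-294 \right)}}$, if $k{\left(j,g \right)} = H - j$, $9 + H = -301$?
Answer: $\frac{1}{309169} \approx 3.2345 \cdot 10^{-6}$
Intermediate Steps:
$H = -310$ ($H = -9 - 301 = -310$)
$k{\left(j,g \right)} = -310 - j$
$\frac{1}{308888 - k{\left(-29,-294 \right)}} = \frac{1}{308888 - \left(-310 - -29\right)} = \frac{1}{308888 - \left(-310 + 29\right)} = \frac{1}{308888 - -281} = \frac{1}{308888 + 281} = \frac{1}{309169}$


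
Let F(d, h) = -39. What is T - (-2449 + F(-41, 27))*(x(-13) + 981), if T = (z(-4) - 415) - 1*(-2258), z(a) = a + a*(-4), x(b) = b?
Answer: 2410239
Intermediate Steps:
z(a) = -3*a (z(a) = a - 4*a = -3*a)
T = 1855 (T = (-3*(-4) - 415) - 1*(-2258) = (12 - 415) + 2258 = -403 + 2258 = 1855)
T - (-2449 + F(-41, 27))*(x(-13) + 981) = 1855 - (-2449 - 39)*(-13 + 981) = 1855 - (-2488)*968 = 1855 - 1*(-2408384) = 1855 + 2408384 = 2410239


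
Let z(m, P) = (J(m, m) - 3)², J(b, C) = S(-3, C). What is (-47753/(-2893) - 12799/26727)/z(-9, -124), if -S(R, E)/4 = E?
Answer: 1239266924/84202798779 ≈ 0.014718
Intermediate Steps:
S(R, E) = -4*E
J(b, C) = -4*C
z(m, P) = (-3 - 4*m)² (z(m, P) = (-4*m - 3)² = (-3 - 4*m)²)
(-47753/(-2893) - 12799/26727)/z(-9, -124) = (-47753/(-2893) - 12799/26727)/((3 + 4*(-9))²) = (-47753*(-1/2893) - 12799*1/26727)/((3 - 36)²) = (47753/2893 - 12799/26727)/((-33)²) = (1239266924/77321211)/1089 = (1239266924/77321211)*(1/1089) = 1239266924/84202798779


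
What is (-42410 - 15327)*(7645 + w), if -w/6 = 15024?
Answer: 4763244763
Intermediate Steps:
w = -90144 (w = -6*15024 = -90144)
(-42410 - 15327)*(7645 + w) = (-42410 - 15327)*(7645 - 90144) = -57737*(-82499) = 4763244763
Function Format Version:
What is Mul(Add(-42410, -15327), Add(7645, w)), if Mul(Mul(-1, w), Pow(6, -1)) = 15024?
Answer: 4763244763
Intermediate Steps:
w = -90144 (w = Mul(-6, 15024) = -90144)
Mul(Add(-42410, -15327), Add(7645, w)) = Mul(Add(-42410, -15327), Add(7645, -90144)) = Mul(-57737, -82499) = 4763244763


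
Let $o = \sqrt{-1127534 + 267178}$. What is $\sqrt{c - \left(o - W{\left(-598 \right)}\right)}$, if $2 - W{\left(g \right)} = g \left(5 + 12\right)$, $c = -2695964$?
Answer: $\sqrt{-2685796 - 2 i \sqrt{215089}} \approx 0.283 - 1638.8 i$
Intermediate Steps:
$o = 2 i \sqrt{215089}$ ($o = \sqrt{-860356} = 2 i \sqrt{215089} \approx 927.55 i$)
$W{\left(g \right)} = 2 - 17 g$ ($W{\left(g \right)} = 2 - g \left(5 + 12\right) = 2 - g 17 = 2 - 17 g$)
$\sqrt{c - \left(o - W{\left(-598 \right)}\right)} = \sqrt{-2695964 + \left(\left(2 - -10166\right) - 2 i \sqrt{215089}\right)} = \sqrt{-2695964 + \left(\left(2 + 10166\right) - 2 i \sqrt{215089}\right)} = \sqrt{-2695964 + \left(10168 - 2 i \sqrt{215089}\right)} = \sqrt{-2685796 - 2 i \sqrt{215089}}$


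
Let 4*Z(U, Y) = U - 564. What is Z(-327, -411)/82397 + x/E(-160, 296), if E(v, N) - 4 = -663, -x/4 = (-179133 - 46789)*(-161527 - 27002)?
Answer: 56152367318852607/217198492 ≈ 2.5853e+8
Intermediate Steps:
Z(U, Y) = -141 + U/4 (Z(U, Y) = (U - 564)/4 = (-564 + U)/4 = -141 + U/4)
x = -170371394952 (x = -4*(-179133 - 46789)*(-161527 - 27002) = -(-903688)*(-188529) = -4*42592848738 = -170371394952)
E(v, N) = -659 (E(v, N) = 4 - 663 = -659)
Z(-327, -411)/82397 + x/E(-160, 296) = (-141 + (¼)*(-327))/82397 - 170371394952/(-659) = (-141 - 327/4)*(1/82397) - 170371394952*(-1/659) = -891/4*1/82397 + 170371394952/659 = -891/329588 + 170371394952/659 = 56152367318852607/217198492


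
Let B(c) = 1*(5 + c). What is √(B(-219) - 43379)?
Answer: I*√43593 ≈ 208.79*I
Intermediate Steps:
B(c) = 5 + c
√(B(-219) - 43379) = √((5 - 219) - 43379) = √(-214 - 43379) = √(-43593) = I*√43593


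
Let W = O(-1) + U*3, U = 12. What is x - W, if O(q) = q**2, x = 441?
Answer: 404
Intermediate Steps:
W = 37 (W = (-1)**2 + 12*3 = 1 + 36 = 37)
x - W = 441 - 1*37 = 441 - 37 = 404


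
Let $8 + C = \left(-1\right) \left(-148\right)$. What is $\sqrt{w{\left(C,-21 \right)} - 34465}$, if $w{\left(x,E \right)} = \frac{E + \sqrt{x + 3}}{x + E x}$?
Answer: $\frac{\sqrt{-675513853 - 7 \sqrt{143}}}{140} \approx 185.65 i$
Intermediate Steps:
$C = 140$ ($C = -8 - -148 = -8 + 148 = 140$)
$w{\left(x,E \right)} = \frac{E + \sqrt{3 + x}}{x + E x}$
$\sqrt{w{\left(C,-21 \right)} - 34465} = \sqrt{\frac{-21 + \sqrt{3 + 140}}{140 \left(1 - 21\right)} - 34465} = \sqrt{\frac{-21 + \sqrt{143}}{140 \left(-20\right)} - 34465} = \sqrt{\frac{1}{140} \left(- \frac{1}{20}\right) \left(-21 + \sqrt{143}\right) - 34465} = \sqrt{\left(\frac{3}{400} - \frac{\sqrt{143}}{2800}\right) - 34465} = \sqrt{- \frac{13785997}{400} - \frac{\sqrt{143}}{2800}}$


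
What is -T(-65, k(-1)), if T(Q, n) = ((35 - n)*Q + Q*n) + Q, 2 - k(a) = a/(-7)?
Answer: 2340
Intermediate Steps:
k(a) = 2 + a/7 (k(a) = 2 - a/(-7) = 2 - a*(-1)/7 = 2 - (-1)*a/7 = 2 + a/7)
T(Q, n) = Q + Q*n + Q*(35 - n) (T(Q, n) = (Q*(35 - n) + Q*n) + Q = (Q*n + Q*(35 - n)) + Q = Q + Q*n + Q*(35 - n))
-T(-65, k(-1)) = -36*(-65) = -1*(-2340) = 2340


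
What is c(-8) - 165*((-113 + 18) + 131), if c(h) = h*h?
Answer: -5876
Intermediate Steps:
c(h) = h²
c(-8) - 165*((-113 + 18) + 131) = (-8)² - 165*((-113 + 18) + 131) = 64 - 165*(-95 + 131) = 64 - 165*36 = 64 - 5940 = -5876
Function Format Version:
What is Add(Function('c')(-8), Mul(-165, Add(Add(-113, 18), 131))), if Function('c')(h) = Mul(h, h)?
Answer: -5876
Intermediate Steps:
Function('c')(h) = Pow(h, 2)
Add(Function('c')(-8), Mul(-165, Add(Add(-113, 18), 131))) = Add(Pow(-8, 2), Mul(-165, Add(Add(-113, 18), 131))) = Add(64, Mul(-165, Add(-95, 131))) = Add(64, Mul(-165, 36)) = Add(64, -5940) = -5876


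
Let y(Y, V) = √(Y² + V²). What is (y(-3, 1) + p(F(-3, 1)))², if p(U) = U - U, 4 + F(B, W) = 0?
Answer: 10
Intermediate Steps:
F(B, W) = -4 (F(B, W) = -4 + 0 = -4)
p(U) = 0
y(Y, V) = √(V² + Y²)
(y(-3, 1) + p(F(-3, 1)))² = (√(1² + (-3)²) + 0)² = (√(1 + 9) + 0)² = (√10 + 0)² = (√10)² = 10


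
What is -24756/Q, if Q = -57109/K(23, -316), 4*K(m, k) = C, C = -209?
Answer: -1293501/57109 ≈ -22.650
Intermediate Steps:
K(m, k) = -209/4 (K(m, k) = (¼)*(-209) = -209/4)
Q = 228436/209 (Q = -57109/(-209/4) = -57109*(-4/209) = 228436/209 ≈ 1093.0)
-24756/Q = -24756/228436/209 = -24756*209/228436 = -1293501/57109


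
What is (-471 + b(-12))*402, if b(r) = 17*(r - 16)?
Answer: -380694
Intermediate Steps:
b(r) = -272 + 17*r (b(r) = 17*(-16 + r) = -272 + 17*r)
(-471 + b(-12))*402 = (-471 + (-272 + 17*(-12)))*402 = (-471 + (-272 - 204))*402 = (-471 - 476)*402 = -947*402 = -380694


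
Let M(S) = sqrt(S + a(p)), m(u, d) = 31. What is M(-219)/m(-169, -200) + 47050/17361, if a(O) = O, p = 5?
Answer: 47050/17361 + I*sqrt(214)/31 ≈ 2.7101 + 0.47189*I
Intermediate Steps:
M(S) = sqrt(5 + S) (M(S) = sqrt(S + 5) = sqrt(5 + S))
M(-219)/m(-169, -200) + 47050/17361 = sqrt(5 - 219)/31 + 47050/17361 = sqrt(-214)*(1/31) + 47050*(1/17361) = (I*sqrt(214))*(1/31) + 47050/17361 = I*sqrt(214)/31 + 47050/17361 = 47050/17361 + I*sqrt(214)/31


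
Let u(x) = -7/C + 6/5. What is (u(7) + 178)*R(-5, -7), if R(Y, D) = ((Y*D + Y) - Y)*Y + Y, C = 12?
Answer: -32151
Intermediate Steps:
u(x) = 37/60 (u(x) = -7/12 + 6/5 = 37/60)
R(Y, D) = Y + D*Y² (R(Y, D) = ((D*Y + Y) - Y)*Y + Y = ((Y + D*Y) - Y)*Y + Y = (D*Y)*Y + Y = D*Y² + Y = Y + D*Y²)
(u(7) + 178)*R(-5, -7) = (37/60 + 178)*(-5*(1 - 7*(-5))) = 10717*(-5*(1 + 35))/60 = 10717*(-5*36)/60 = (10717/60)*(-180) = -32151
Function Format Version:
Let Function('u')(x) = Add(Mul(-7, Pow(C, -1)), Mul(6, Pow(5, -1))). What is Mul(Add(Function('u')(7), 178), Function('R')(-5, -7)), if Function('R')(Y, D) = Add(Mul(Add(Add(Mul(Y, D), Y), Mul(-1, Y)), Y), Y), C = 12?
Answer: -32151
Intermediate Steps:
Function('u')(x) = Rational(37, 60) (Function('u')(x) = Add(Mul(-7, Pow(12, -1)), Mul(6, Pow(5, -1))) = Add(Mul(-7, Rational(1, 12)), Mul(6, Rational(1, 5))) = Add(Rational(-7, 12), Rational(6, 5)) = Rational(37, 60))
Function('R')(Y, D) = Add(Y, Mul(D, Pow(Y, 2))) (Function('R')(Y, D) = Add(Mul(Add(Add(Mul(D, Y), Y), Mul(-1, Y)), Y), Y) = Add(Mul(Add(Add(Y, Mul(D, Y)), Mul(-1, Y)), Y), Y) = Add(Mul(Mul(D, Y), Y), Y) = Add(Mul(D, Pow(Y, 2)), Y) = Add(Y, Mul(D, Pow(Y, 2))))
Mul(Add(Function('u')(7), 178), Function('R')(-5, -7)) = Mul(Add(Rational(37, 60), 178), Mul(-5, Add(1, Mul(-7, -5)))) = Mul(Rational(10717, 60), Mul(-5, Add(1, 35))) = Mul(Rational(10717, 60), Mul(-5, 36)) = Mul(Rational(10717, 60), -180) = -32151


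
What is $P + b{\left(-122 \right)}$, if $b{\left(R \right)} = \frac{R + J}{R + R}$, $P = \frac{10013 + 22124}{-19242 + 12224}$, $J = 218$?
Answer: $- \frac{2128789}{428098} \approx -4.9727$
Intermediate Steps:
$P = - \frac{32137}{7018}$ ($P = \frac{32137}{-7018} = 32137 \left(- \frac{1}{7018}\right) = - \frac{32137}{7018} \approx -4.5792$)
$b{\left(R \right)} = \frac{218 + R}{2 R}$ ($b{\left(R \right)} = \frac{R + 218}{R + R} = \frac{218 + R}{2 R}$)
$P + b{\left(-122 \right)} = - \frac{32137}{7018} + \frac{218 - 122}{2 \left(-122\right)} = - \frac{32137}{7018} + \frac{1}{2} \left(- \frac{1}{122}\right) 96 = - \frac{32137}{7018} - \frac{24}{61} = - \frac{2128789}{428098}$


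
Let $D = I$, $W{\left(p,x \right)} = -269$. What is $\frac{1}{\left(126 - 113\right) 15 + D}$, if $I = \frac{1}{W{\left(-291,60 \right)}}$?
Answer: $\frac{269}{52454} \approx 0.0051283$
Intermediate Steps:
$I = - \frac{1}{269}$ ($I = \frac{1}{-269} = - \frac{1}{269} \approx -0.0037175$)
$D = - \frac{1}{269} \approx -0.0037175$
$\frac{1}{\left(126 - 113\right) 15 + D} = \frac{1}{\left(126 - 113\right) 15 - \frac{1}{269}} = \frac{1}{13 \cdot 15 - \frac{1}{269}} = \frac{1}{195 - \frac{1}{269}} = \frac{1}{\frac{52454}{269}} = \frac{269}{52454}$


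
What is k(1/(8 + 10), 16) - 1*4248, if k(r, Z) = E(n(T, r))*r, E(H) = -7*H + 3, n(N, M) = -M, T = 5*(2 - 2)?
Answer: -1376291/324 ≈ -4247.8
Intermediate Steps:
T = 0 (T = 5*0 = 0)
E(H) = 3 - 7*H
k(r, Z) = r*(3 + 7*r) (k(r, Z) = (3 - (-7)*r)*r = (3 + 7*r)*r = r*(3 + 7*r))
k(1/(8 + 10), 16) - 1*4248 = (3 + 7/(8 + 10))/(8 + 10) - 1*4248 = (3 + 7/18)/18 - 4248 = (1/18)*(61/18) - 4248 = 61/324 - 4248 = -1376291/324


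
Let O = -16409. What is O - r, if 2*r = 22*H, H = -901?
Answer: -6498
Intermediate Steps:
r = -9911 (r = (22*(-901))/2 = (½)*(-19822) = -9911)
O - r = -16409 - 1*(-9911) = -16409 + 9911 = -6498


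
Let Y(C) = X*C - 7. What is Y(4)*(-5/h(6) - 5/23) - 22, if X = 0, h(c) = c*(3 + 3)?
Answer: -16151/828 ≈ -19.506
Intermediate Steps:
h(c) = 6*c (h(c) = c*6 = 6*c)
Y(C) = -7 (Y(C) = 0*C - 7 = 0 - 7 = -7)
Y(4)*(-5/h(6) - 5/23) - 22 = -7*(-5/(6*6) - 5/23) - 22 = -7*(-5/36 - 5*1/23) - 22 = -7*(-5*1/36 - 5/23) - 22 = -7*(-5/36 - 5/23) - 22 = -7*(-295/828) - 22 = 2065/828 - 22 = -16151/828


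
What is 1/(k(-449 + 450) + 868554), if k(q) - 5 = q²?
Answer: 1/868560 ≈ 1.1513e-6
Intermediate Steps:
k(q) = 5 + q²
1/(k(-449 + 450) + 868554) = 1/((5 + (-449 + 450)²) + 868554) = 1/((5 + 1²) + 868554) = 1/((5 + 1) + 868554) = 1/(6 + 868554) = 1/868560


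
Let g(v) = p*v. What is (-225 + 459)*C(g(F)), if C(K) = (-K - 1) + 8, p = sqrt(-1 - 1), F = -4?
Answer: 1638 + 936*I*sqrt(2) ≈ 1638.0 + 1323.7*I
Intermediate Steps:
p = I*sqrt(2) (p = sqrt(-2) = I*sqrt(2) ≈ 1.4142*I)
g(v) = I*v*sqrt(2) (g(v) = (I*sqrt(2))*v = I*v*sqrt(2))
C(K) = 7 - K (C(K) = (-1 - K) + 8 = 7 - K)
(-225 + 459)*C(g(F)) = (-225 + 459)*(7 - I*(-4)*sqrt(2)) = 234*(7 - (-4)*I*sqrt(2)) = 234*(7 + 4*I*sqrt(2)) = 1638 + 936*I*sqrt(2)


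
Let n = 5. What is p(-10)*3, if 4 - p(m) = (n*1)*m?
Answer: 162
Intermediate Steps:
p(m) = 4 - 5*m (p(m) = 4 - 5*1*m = 4 - 5*m)
p(-10)*3 = (4 - 5*(-10))*3 = (4 + 50)*3 = 54*3 = 162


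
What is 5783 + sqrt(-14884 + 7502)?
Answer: 5783 + I*sqrt(7382) ≈ 5783.0 + 85.919*I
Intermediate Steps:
5783 + sqrt(-14884 + 7502) = 5783 + sqrt(-7382) = 5783 + I*sqrt(7382)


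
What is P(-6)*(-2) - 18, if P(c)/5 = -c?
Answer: -78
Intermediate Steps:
P(c) = -5*c (P(c) = 5*(-c) = -5*c)
P(-6)*(-2) - 18 = -5*(-6)*(-2) - 18 = 30*(-2) - 18 = -60 - 18 = -78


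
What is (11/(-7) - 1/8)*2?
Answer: -95/28 ≈ -3.3929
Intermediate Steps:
(11/(-7) - 1/8)*2 = (11*(-⅐) - 1*⅛)*2 = (-11/7 - ⅛)*2 = -95/56*2 = -95/28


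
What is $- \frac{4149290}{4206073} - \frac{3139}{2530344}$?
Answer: $- \frac{10512333918907}{10642811579112} \approx -0.98774$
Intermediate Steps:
$- \frac{4149290}{4206073} - \frac{3139}{2530344} = - \frac{10512333918907}{10642811579112}$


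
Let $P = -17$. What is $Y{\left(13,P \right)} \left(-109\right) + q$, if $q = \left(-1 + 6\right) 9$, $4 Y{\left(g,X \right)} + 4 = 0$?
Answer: $154$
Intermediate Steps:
$Y{\left(g,X \right)} = -1$ ($Y{\left(g,X \right)} = -1 + \frac{1}{4} \cdot 0 = -1 + 0 = -1$)
$q = 45$ ($q = 5 \cdot 9 = 45$)
$Y{\left(13,P \right)} \left(-109\right) + q = \left(-1\right) \left(-109\right) + 45 = 109 + 45 = 154$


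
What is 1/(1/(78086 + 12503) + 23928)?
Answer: 90589/2167613593 ≈ 4.1792e-5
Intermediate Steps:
1/(1/(78086 + 12503) + 23928) = 1/(1/90589 + 23928) = 1/(2167613593/90589) = 90589/2167613593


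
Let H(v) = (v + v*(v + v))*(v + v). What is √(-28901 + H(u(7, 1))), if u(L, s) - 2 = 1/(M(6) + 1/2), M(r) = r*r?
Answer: I*√819557507045/5329 ≈ 169.88*I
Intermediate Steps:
M(r) = r²
u(L, s) = 148/73 (u(L, s) = 2 + 1/(6² + 1/2) = 2 + 1/(36 + ½) = 2 + 1/(73/2) = 2 + 2/73 = 148/73)
H(v) = 2*v*(v + 2*v²) (H(v) = (v + v*(2*v))*(2*v) = (v + 2*v²)*(2*v) = 2*v*(v + 2*v²))
√(-28901 + H(u(7, 1))) = √(-28901 + (148/73)²*(2 + 4*(148/73))) = √(-28901 + 21904*(2 + 592/73)/5329) = √(-28901 + (21904/5329)*(738/73)) = √(-28901 + 16165152/389017) = √(-11226815165/389017) = I*√819557507045/5329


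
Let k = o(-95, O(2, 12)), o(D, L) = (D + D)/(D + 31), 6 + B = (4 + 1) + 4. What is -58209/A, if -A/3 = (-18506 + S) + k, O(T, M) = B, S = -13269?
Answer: -620896/1016705 ≈ -0.61069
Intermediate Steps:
B = 3 (B = -6 + ((4 + 1) + 4) = -6 + (5 + 4) = -6 + 9 = 3)
O(T, M) = 3
o(D, L) = 2*D/(31 + D) (o(D, L) = (2*D)/(31 + D) = 2*D/(31 + D))
k = 95/32 (k = 2*(-95)/(31 - 95) = 2*(-95)/(-64) = 2*(-95)*(-1/64) = 95/32 ≈ 2.9688)
A = 3050115/32 (A = -3*((-18506 - 13269) + 95/32) = -3*(-31775 + 95/32) = -3*(-1016705/32) = 3050115/32 ≈ 95316.)
-58209/A = -58209/3050115/32 = -58209*32/3050115 = -620896/1016705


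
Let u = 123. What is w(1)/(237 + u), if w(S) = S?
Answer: 1/360 ≈ 0.0027778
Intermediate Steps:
w(1)/(237 + u) = 1/(237 + 123) = 1/360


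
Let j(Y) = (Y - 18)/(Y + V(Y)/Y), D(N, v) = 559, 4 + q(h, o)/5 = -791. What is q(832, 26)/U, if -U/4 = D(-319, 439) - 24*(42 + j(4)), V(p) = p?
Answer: -19875/7636 ≈ -2.6028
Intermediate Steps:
q(h, o) = -3975 (q(h, o) = -20 + 5*(-791) = -20 - 3955 = -3975)
j(Y) = (-18 + Y)/(1 + Y) (j(Y) = (Y - 18)/(Y + Y/Y) = (-18 + Y)/(Y + 1) = (-18 + Y)/(1 + Y))
U = 7636/5 (U = -4*(559 - 24*(42 + (-18 + 4)/(1 + 4))) = -4*(559 - 24*(42 - 14/5)) = -4*(559 - 24*196/5) = -4*(559 - 1*4704/5) = -4*(559 - 4704/5) = -4*(-1909/5) = 7636/5 ≈ 1527.2)
q(832, 26)/U = -3975/7636/5 = -3975*5/7636 = -19875/7636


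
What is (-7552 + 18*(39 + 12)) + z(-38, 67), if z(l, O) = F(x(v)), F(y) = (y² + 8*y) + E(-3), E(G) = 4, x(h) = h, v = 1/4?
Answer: -106047/16 ≈ -6627.9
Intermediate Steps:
v = ¼ ≈ 0.25000
F(y) = 4 + y² + 8*y (F(y) = (y² + 8*y) + 4 = 4 + y² + 8*y)
z(l, O) = 97/16 (z(l, O) = 4 + (¼)² + 8*(¼) = 4 + 1/16 + 2 = 97/16)
(-7552 + 18*(39 + 12)) + z(-38, 67) = (-7552 + 18*(39 + 12)) + 97/16 = (-7552 + 18*51) + 97/16 = (-7552 + 918) + 97/16 = -6634 + 97/16 = -106047/16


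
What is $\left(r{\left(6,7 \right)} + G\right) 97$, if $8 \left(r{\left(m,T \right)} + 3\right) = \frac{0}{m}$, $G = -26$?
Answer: $-2813$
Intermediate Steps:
$r{\left(m,T \right)} = -3$ ($r{\left(m,T \right)} = -3 + \frac{0 \frac{1}{m}}{8} = -3 + \frac{1}{8} \cdot 0 = -3 + 0 = -3$)
$\left(r{\left(6,7 \right)} + G\right) 97 = \left(-3 - 26\right) 97 = \left(-29\right) 97 = -2813$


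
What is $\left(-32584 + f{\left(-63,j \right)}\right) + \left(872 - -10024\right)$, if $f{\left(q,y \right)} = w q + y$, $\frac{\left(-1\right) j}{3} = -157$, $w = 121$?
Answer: $-28840$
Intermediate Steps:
$j = 471$ ($j = \left(-3\right) \left(-157\right) = 471$)
$f{\left(q,y \right)} = y + 121 q$ ($f{\left(q,y \right)} = 121 q + y = y + 121 q$)
$\left(-32584 + f{\left(-63,j \right)}\right) + \left(872 - -10024\right) = \left(-32584 + \left(471 + 121 \left(-63\right)\right)\right) + \left(872 - -10024\right) = \left(-32584 + \left(471 - 7623\right)\right) + \left(872 + 10024\right) = \left(-32584 - 7152\right) + 10896 = -39736 + 10896 = -28840$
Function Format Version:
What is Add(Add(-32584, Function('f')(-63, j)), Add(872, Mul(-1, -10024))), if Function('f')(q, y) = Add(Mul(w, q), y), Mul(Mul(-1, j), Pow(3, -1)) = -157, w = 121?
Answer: -28840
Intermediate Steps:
j = 471 (j = Mul(-3, -157) = 471)
Function('f')(q, y) = Add(y, Mul(121, q)) (Function('f')(q, y) = Add(Mul(121, q), y) = Add(y, Mul(121, q)))
Add(Add(-32584, Function('f')(-63, j)), Add(872, Mul(-1, -10024))) = Add(Add(-32584, Add(471, Mul(121, -63))), Add(872, Mul(-1, -10024))) = Add(Add(-32584, Add(471, -7623)), Add(872, 10024)) = Add(Add(-32584, -7152), 10896) = Add(-39736, 10896) = -28840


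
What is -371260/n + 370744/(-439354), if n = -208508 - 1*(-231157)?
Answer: -85755773448/4975464373 ≈ -17.236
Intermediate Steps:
n = 22649 (n = -208508 + 231157 = 22649)
-371260/n + 370744/(-439354) = -371260/22649 + 370744/(-439354) = -371260*1/22649 + 370744*(-1/439354) = -371260/22649 - 185372/219677 = -85755773448/4975464373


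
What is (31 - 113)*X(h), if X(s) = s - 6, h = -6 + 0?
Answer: 984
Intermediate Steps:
h = -6
X(s) = -6 + s
(31 - 113)*X(h) = (31 - 113)*(-6 - 6) = -82*(-12) = 984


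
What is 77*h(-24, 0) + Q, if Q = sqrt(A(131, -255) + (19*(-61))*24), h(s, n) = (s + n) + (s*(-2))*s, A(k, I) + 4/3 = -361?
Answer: -90552 + I*sqrt(253605)/3 ≈ -90552.0 + 167.86*I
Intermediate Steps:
A(k, I) = -1087/3 (A(k, I) = -4/3 - 361 = -1087/3)
h(s, n) = n + s - 2*s**2 (h(s, n) = (n + s) + (-2*s)*s = (n + s) - 2*s**2 = n + s - 2*s**2)
Q = I*sqrt(253605)/3 (Q = sqrt(-1087/3 + (19*(-61))*24) = sqrt(-1087/3 - 1159*24) = sqrt(-1087/3 - 27816) = sqrt(-84535/3) = I*sqrt(253605)/3 ≈ 167.86*I)
77*h(-24, 0) + Q = 77*(0 - 24 - 2*(-24)**2) + I*sqrt(253605)/3 = 77*(0 - 24 - 2*576) + I*sqrt(253605)/3 = 77*(0 - 24 - 1152) + I*sqrt(253605)/3 = 77*(-1176) + I*sqrt(253605)/3 = -90552 + I*sqrt(253605)/3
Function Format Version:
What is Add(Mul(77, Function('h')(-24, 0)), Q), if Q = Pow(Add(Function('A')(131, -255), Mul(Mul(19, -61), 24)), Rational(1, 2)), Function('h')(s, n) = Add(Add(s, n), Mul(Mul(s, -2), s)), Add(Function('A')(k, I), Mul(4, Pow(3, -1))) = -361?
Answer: Add(-90552, Mul(Rational(1, 3), I, Pow(253605, Rational(1, 2)))) ≈ Add(-90552., Mul(167.86, I))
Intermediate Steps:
Function('A')(k, I) = Rational(-1087, 3) (Function('A')(k, I) = Add(Rational(-4, 3), -361) = Rational(-1087, 3))
Function('h')(s, n) = Add(n, s, Mul(-2, Pow(s, 2))) (Function('h')(s, n) = Add(Add(n, s), Mul(Mul(-2, s), s)) = Add(Add(n, s), Mul(-2, Pow(s, 2))) = Add(n, s, Mul(-2, Pow(s, 2))))
Q = Mul(Rational(1, 3), I, Pow(253605, Rational(1, 2))) (Q = Pow(Add(Rational(-1087, 3), Mul(Mul(19, -61), 24)), Rational(1, 2)) = Pow(Add(Rational(-1087, 3), Mul(-1159, 24)), Rational(1, 2)) = Pow(Add(Rational(-1087, 3), -27816), Rational(1, 2)) = Pow(Rational(-84535, 3), Rational(1, 2)) = Mul(Rational(1, 3), I, Pow(253605, Rational(1, 2))) ≈ Mul(167.86, I))
Add(Mul(77, Function('h')(-24, 0)), Q) = Add(Mul(77, Add(0, -24, Mul(-2, Pow(-24, 2)))), Mul(Rational(1, 3), I, Pow(253605, Rational(1, 2)))) = Add(Mul(77, Add(0, -24, Mul(-2, 576))), Mul(Rational(1, 3), I, Pow(253605, Rational(1, 2)))) = Add(Mul(77, Add(0, -24, -1152)), Mul(Rational(1, 3), I, Pow(253605, Rational(1, 2)))) = Add(Mul(77, -1176), Mul(Rational(1, 3), I, Pow(253605, Rational(1, 2)))) = Add(-90552, Mul(Rational(1, 3), I, Pow(253605, Rational(1, 2))))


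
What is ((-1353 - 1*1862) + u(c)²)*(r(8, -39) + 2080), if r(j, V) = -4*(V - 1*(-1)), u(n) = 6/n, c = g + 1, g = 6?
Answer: -351537768/49 ≈ -7.1742e+6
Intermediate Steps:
c = 7 (c = 6 + 1 = 7)
r(j, V) = -4 - 4*V (r(j, V) = -4*(V + 1) = -4*(1 + V) = -4 - 4*V)
((-1353 - 1*1862) + u(c)²)*(r(8, -39) + 2080) = ((-1353 - 1*1862) + (6/7)²)*((-4 - 4*(-39)) + 2080) = ((-1353 - 1862) + (6*(⅐))²)*((-4 + 156) + 2080) = (-3215 + (6/7)²)*(152 + 2080) = (-3215 + 36/49)*2232 = -157499/49*2232 = -351537768/49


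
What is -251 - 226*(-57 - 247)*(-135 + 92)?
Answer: -2954523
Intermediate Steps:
-251 - 226*(-57 - 247)*(-135 + 92) = -251 - (-68704)*(-43) = -251 - 226*13072 = -251 - 2954272 = -2954523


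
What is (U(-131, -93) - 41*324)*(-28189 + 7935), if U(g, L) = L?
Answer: 270937758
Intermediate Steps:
(U(-131, -93) - 41*324)*(-28189 + 7935) = (-93 - 41*324)*(-28189 + 7935) = (-93 - 13284)*(-20254) = -13377*(-20254) = 270937758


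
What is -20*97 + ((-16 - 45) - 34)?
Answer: -2035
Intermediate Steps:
-20*97 + ((-16 - 45) - 34) = -1940 + (-61 - 34) = -1940 - 95 = -2035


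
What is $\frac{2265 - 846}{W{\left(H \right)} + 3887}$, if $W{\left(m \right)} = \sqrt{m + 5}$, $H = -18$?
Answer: $\frac{424281}{1162214} - \frac{1419 i \sqrt{13}}{15108782} \approx 0.36506 - 0.00033863 i$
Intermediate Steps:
$W{\left(m \right)} = \sqrt{5 + m}$
$\frac{2265 - 846}{W{\left(H \right)} + 3887} = \frac{2265 - 846}{\sqrt{5 - 18} + 3887} = \frac{1419}{\sqrt{-13} + 3887} = \frac{1419}{i \sqrt{13} + 3887} = \frac{1419}{3887 + i \sqrt{13}}$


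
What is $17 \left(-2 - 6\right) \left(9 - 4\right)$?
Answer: $-680$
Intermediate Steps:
$17 \left(-2 - 6\right) \left(9 - 4\right) = 17 \left(-2 - 6\right) 5 = 17 \left(\left(-8\right) 5\right) = 17 \left(-40\right) = -680$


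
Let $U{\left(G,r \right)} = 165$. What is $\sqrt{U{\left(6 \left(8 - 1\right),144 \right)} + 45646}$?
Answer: $\sqrt{45811} \approx 214.04$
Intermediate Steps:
$\sqrt{U{\left(6 \left(8 - 1\right),144 \right)} + 45646} = \sqrt{165 + 45646} = \sqrt{45811}$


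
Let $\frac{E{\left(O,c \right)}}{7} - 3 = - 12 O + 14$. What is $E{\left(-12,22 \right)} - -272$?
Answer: $1399$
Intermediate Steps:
$E{\left(O,c \right)} = 119 - 84 O$ ($E{\left(O,c \right)} = 21 + 7 \left(- 12 O + 14\right) = 21 + 7 \left(14 - 12 O\right) = 21 - \left(-98 + 84 O\right) = 119 - 84 O$)
$E{\left(-12,22 \right)} - -272 = \left(119 - -1008\right) - -272 = \left(119 + 1008\right) + 272 = 1127 + 272 = 1399$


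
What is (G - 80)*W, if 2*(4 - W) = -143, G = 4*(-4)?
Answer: -7248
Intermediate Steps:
G = -16
W = 151/2 (W = 4 - ½*(-143) = 4 + 143/2 = 151/2 ≈ 75.500)
(G - 80)*W = (-16 - 80)*(151/2) = -96*151/2 = -7248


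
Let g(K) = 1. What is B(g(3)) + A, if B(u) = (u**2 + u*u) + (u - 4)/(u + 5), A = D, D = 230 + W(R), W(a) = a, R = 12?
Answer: 487/2 ≈ 243.50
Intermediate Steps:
D = 242 (D = 230 + 12 = 242)
A = 242
B(u) = 2*u**2 + (-4 + u)/(5 + u) (B(u) = (u**2 + u**2) + (-4 + u)/(5 + u) = 2*u**2 + (-4 + u)/(5 + u))
B(g(3)) + A = (-4 + 1 + 2*1**3 + 10*1**2)/(5 + 1) + 242 = (-4 + 1 + 2*1 + 10*1)/6 + 242 = (-4 + 1 + 2 + 10)/6 + 242 = (1/6)*9 + 242 = 3/2 + 242 = 487/2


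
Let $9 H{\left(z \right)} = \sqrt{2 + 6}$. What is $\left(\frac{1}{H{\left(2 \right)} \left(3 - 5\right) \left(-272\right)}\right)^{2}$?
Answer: $\frac{81}{2367488} \approx 3.4213 \cdot 10^{-5}$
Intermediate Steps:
$H{\left(z \right)} = \frac{2 \sqrt{2}}{9}$ ($H{\left(z \right)} = \frac{\sqrt{2 + 6}}{9} = \frac{\sqrt{8}}{9} = \frac{2 \sqrt{2}}{9}$)
$\left(\frac{1}{H{\left(2 \right)} \left(3 - 5\right) \left(-272\right)}\right)^{2} = \left(\frac{1}{\frac{2 \sqrt{2}}{9} \left(3 - 5\right) \left(-272\right)}\right)^{2} = \left(\frac{1}{\frac{2 \sqrt{2}}{9} \left(-2\right)} \left(- \frac{1}{272}\right)\right)^{2} = \left(\frac{1}{\left(- \frac{4}{9}\right) \sqrt{2}} \left(- \frac{1}{272}\right)\right)^{2} = \left(- \frac{9 \sqrt{2}}{8} \left(- \frac{1}{272}\right)\right)^{2} = \left(\frac{9 \sqrt{2}}{2176}\right)^{2} = \frac{81}{2367488}$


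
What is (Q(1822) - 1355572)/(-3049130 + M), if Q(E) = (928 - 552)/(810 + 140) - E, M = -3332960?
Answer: 24798537/116595875 ≈ 0.21269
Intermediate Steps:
Q(E) = 188/475 - E (Q(E) = 376/950 - E = 376*(1/950) - E = 188/475 - E)
(Q(1822) - 1355572)/(-3049130 + M) = ((188/475 - 1*1822) - 1355572)/(-3049130 - 3332960) = ((188/475 - 1822) - 1355572)/(-6382090) = (-865262/475 - 1355572)*(-1/6382090) = -644761962/475*(-1/6382090) = 24798537/116595875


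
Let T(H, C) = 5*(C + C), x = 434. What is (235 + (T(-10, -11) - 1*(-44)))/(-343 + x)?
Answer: 13/7 ≈ 1.8571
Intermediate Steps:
T(H, C) = 10*C (T(H, C) = 5*(2*C) = 10*C)
(235 + (T(-10, -11) - 1*(-44)))/(-343 + x) = (235 + (10*(-11) - 1*(-44)))/(-343 + 434) = (235 + (-110 + 44))/91 = (235 - 66)*(1/91) = 169*(1/91) = 13/7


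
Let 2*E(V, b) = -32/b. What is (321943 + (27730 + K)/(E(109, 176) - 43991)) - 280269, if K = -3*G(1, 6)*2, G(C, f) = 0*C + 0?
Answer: 10082913459/241951 ≈ 41673.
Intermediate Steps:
G(C, f) = 0 (G(C, f) = 0 + 0 = 0)
K = 0 (K = -3*0*2 = 0*2 = 0)
E(V, b) = -16/b (E(V, b) = (-32/b)/2 = -16/b)
(321943 + (27730 + K)/(E(109, 176) - 43991)) - 280269 = (321943 + (27730 + 0)/(-16/176 - 43991)) - 280269 = (321943 + 27730/(-16*1/176 - 43991)) - 280269 = (321943 + 27730/(-1/11 - 43991)) - 280269 = (321943 + 27730/(-483902/11)) - 280269 = (321943 + 27730*(-11/483902)) - 280269 = (321943 - 152515/241951) - 280269 = 77894278278/241951 - 280269 = 10082913459/241951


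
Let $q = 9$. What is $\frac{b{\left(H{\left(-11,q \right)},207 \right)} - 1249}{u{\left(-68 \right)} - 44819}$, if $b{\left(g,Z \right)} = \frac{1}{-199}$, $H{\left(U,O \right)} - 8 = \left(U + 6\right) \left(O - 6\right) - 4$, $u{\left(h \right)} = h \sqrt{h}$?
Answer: $\frac{11139852088}{399802381407} - \frac{33803072 i \sqrt{17}}{399802381407} \approx 0.027863 - 0.00034861 i$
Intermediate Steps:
$u{\left(h \right)} = h^{\frac{3}{2}}$
$H{\left(U,O \right)} = 4 + \left(-6 + O\right) \left(6 + U\right)$ ($H{\left(U,O \right)} = 8 + \left(\left(U + 6\right) \left(O - 6\right) - 4\right) = 8 + \left(\left(6 + U\right) \left(-6 + O\right) - 4\right) = 8 + \left(\left(-6 + O\right) \left(6 + U\right) - 4\right) = 8 + \left(-4 + \left(-6 + O\right) \left(6 + U\right)\right) = 4 + \left(-6 + O\right) \left(6 + U\right)$)
$b{\left(g,Z \right)} = - \frac{1}{199}$
$\frac{b{\left(H{\left(-11,q \right)},207 \right)} - 1249}{u{\left(-68 \right)} - 44819} = \frac{- \frac{1}{199} - 1249}{\left(-68\right)^{\frac{3}{2}} - 44819} = - \frac{248552}{199 \left(- 136 i \sqrt{17} - 44819\right)} = - \frac{248552}{199 \left(-44819 - 136 i \sqrt{17}\right)}$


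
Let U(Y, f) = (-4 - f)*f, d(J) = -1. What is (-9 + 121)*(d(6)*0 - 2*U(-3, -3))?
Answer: -672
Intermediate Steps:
U(Y, f) = f*(-4 - f)
(-9 + 121)*(d(6)*0 - 2*U(-3, -3)) = (-9 + 121)*(-1*0 - (-2)*(-3)*(4 - 3)) = 112*(0 - (-2)*(-3)) = 112*(0 - 2*3) = 112*(0 - 6) = 112*(-6) = -672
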